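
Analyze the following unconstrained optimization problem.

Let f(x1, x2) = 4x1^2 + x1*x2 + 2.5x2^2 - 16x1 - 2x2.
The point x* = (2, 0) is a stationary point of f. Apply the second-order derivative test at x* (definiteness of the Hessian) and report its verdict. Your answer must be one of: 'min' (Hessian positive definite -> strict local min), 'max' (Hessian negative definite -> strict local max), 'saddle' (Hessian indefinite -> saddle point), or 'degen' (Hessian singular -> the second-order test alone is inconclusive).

Compute the Hessian H = grad^2 f:
  H = [[8, 1], [1, 5]]
Verify stationarity: grad f(x*) = H x* + g = (0, 0).
Eigenvalues of H: 4.6972, 8.3028.
Both eigenvalues > 0, so H is positive definite -> x* is a strict local min.

min


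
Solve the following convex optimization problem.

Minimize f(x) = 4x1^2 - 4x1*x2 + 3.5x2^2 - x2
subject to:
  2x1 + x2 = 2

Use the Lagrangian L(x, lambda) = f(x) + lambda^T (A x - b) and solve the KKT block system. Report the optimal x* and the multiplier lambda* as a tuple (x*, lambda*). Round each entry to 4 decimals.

Form the Lagrangian:
  L(x, lambda) = (1/2) x^T Q x + c^T x + lambda^T (A x - b)
Stationarity (grad_x L = 0): Q x + c + A^T lambda = 0.
Primal feasibility: A x = b.

This gives the KKT block system:
  [ Q   A^T ] [ x     ]   [-c ]
  [ A    0  ] [ lambda ] = [ b ]

Solving the linear system:
  x*      = (0.6538, 0.6923)
  lambda* = (-1.2308)
  f(x*)   = 0.8846

x* = (0.6538, 0.6923), lambda* = (-1.2308)


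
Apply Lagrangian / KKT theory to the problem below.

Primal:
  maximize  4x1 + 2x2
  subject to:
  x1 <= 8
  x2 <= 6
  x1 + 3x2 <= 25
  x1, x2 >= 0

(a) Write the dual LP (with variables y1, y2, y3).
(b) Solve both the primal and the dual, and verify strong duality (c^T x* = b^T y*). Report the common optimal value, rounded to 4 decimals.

The standard primal-dual pair for 'max c^T x s.t. A x <= b, x >= 0' is:
  Dual:  min b^T y  s.t.  A^T y >= c,  y >= 0.

So the dual LP is:
  minimize  8y1 + 6y2 + 25y3
  subject to:
    y1 + y3 >= 4
    y2 + 3y3 >= 2
    y1, y2, y3 >= 0

Solving the primal: x* = (8, 5.6667).
  primal value c^T x* = 43.3333.
Solving the dual: y* = (3.3333, 0, 0.6667).
  dual value b^T y* = 43.3333.
Strong duality: c^T x* = b^T y*. Confirmed.

43.3333


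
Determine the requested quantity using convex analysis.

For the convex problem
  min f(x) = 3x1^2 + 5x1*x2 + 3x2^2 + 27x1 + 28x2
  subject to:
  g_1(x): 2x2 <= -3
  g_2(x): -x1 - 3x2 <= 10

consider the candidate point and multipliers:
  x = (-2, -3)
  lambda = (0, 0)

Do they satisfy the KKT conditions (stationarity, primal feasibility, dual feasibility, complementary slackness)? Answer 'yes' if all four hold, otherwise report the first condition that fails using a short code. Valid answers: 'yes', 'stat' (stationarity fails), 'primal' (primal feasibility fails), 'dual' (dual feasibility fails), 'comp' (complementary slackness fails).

Gradient of f: grad f(x) = Q x + c = (0, 0)
Constraint values g_i(x) = a_i^T x - b_i:
  g_1((-2, -3)) = -3
  g_2((-2, -3)) = 1
Stationarity residual: grad f(x) + sum_i lambda_i a_i = (0, 0)
  -> stationarity OK
Primal feasibility (all g_i <= 0): FAILS
Dual feasibility (all lambda_i >= 0): OK
Complementary slackness (lambda_i * g_i(x) = 0 for all i): OK

Verdict: the first failing condition is primal_feasibility -> primal.

primal


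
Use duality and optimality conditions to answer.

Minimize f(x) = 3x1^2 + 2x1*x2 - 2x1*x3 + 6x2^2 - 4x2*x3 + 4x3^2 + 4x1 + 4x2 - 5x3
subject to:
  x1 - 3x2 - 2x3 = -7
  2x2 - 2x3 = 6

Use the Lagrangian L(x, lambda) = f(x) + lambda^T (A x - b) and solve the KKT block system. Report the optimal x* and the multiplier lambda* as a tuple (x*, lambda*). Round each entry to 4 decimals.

Form the Lagrangian:
  L(x, lambda) = (1/2) x^T Q x + c^T x + lambda^T (A x - b)
Stationarity (grad_x L = 0): Q x + c + A^T lambda = 0.
Primal feasibility: A x = b.

This gives the KKT block system:
  [ Q   A^T ] [ x     ]   [-c ]
  [ A    0  ] [ lambda ] = [ b ]

Solving the linear system:
  x*      = (-2.1049, 2.179, -0.821)
  lambda* = (2.6296, -10.6667)
  f(x*)   = 43.4043

x* = (-2.1049, 2.179, -0.821), lambda* = (2.6296, -10.6667)


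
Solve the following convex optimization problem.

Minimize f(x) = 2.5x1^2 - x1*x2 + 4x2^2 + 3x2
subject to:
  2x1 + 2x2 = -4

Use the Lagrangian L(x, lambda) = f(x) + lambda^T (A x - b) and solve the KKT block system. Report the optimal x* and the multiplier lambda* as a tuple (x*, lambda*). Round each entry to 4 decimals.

Form the Lagrangian:
  L(x, lambda) = (1/2) x^T Q x + c^T x + lambda^T (A x - b)
Stationarity (grad_x L = 0): Q x + c + A^T lambda = 0.
Primal feasibility: A x = b.

This gives the KKT block system:
  [ Q   A^T ] [ x     ]   [-c ]
  [ A    0  ] [ lambda ] = [ b ]

Solving the linear system:
  x*      = (-1, -1)
  lambda* = (2)
  f(x*)   = 2.5

x* = (-1, -1), lambda* = (2)


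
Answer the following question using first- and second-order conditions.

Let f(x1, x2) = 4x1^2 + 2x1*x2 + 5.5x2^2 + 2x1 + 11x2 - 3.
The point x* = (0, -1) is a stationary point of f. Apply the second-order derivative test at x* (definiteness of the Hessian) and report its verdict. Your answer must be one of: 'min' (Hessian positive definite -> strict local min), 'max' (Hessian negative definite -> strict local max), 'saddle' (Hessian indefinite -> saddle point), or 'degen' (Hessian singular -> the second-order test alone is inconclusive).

Compute the Hessian H = grad^2 f:
  H = [[8, 2], [2, 11]]
Verify stationarity: grad f(x*) = H x* + g = (0, 0).
Eigenvalues of H: 7, 12.
Both eigenvalues > 0, so H is positive definite -> x* is a strict local min.

min


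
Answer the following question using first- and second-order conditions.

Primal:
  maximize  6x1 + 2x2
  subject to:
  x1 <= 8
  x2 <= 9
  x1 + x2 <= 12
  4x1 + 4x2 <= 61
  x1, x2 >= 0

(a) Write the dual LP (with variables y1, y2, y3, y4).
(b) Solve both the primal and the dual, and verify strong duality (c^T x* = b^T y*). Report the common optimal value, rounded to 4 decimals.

The standard primal-dual pair for 'max c^T x s.t. A x <= b, x >= 0' is:
  Dual:  min b^T y  s.t.  A^T y >= c,  y >= 0.

So the dual LP is:
  minimize  8y1 + 9y2 + 12y3 + 61y4
  subject to:
    y1 + y3 + 4y4 >= 6
    y2 + y3 + 4y4 >= 2
    y1, y2, y3, y4 >= 0

Solving the primal: x* = (8, 4).
  primal value c^T x* = 56.
Solving the dual: y* = (4, 0, 2, 0).
  dual value b^T y* = 56.
Strong duality: c^T x* = b^T y*. Confirmed.

56


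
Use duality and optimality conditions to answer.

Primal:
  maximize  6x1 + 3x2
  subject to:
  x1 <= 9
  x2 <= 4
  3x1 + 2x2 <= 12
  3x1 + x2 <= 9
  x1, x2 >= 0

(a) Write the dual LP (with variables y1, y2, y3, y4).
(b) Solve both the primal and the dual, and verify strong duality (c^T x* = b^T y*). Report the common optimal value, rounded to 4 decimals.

The standard primal-dual pair for 'max c^T x s.t. A x <= b, x >= 0' is:
  Dual:  min b^T y  s.t.  A^T y >= c,  y >= 0.

So the dual LP is:
  minimize  9y1 + 4y2 + 12y3 + 9y4
  subject to:
    y1 + 3y3 + 3y4 >= 6
    y2 + 2y3 + y4 >= 3
    y1, y2, y3, y4 >= 0

Solving the primal: x* = (2, 3).
  primal value c^T x* = 21.
Solving the dual: y* = (0, 0, 1, 1).
  dual value b^T y* = 21.
Strong duality: c^T x* = b^T y*. Confirmed.

21


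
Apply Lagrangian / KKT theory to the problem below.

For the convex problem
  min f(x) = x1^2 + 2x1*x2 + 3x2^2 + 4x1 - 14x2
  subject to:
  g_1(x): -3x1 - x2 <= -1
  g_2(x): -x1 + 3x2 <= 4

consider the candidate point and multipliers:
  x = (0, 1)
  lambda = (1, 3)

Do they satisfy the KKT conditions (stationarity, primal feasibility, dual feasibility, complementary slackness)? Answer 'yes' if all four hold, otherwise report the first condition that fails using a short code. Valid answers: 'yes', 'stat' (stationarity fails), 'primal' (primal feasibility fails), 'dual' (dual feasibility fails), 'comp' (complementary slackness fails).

Gradient of f: grad f(x) = Q x + c = (6, -8)
Constraint values g_i(x) = a_i^T x - b_i:
  g_1((0, 1)) = 0
  g_2((0, 1)) = -1
Stationarity residual: grad f(x) + sum_i lambda_i a_i = (0, 0)
  -> stationarity OK
Primal feasibility (all g_i <= 0): OK
Dual feasibility (all lambda_i >= 0): OK
Complementary slackness (lambda_i * g_i(x) = 0 for all i): FAILS

Verdict: the first failing condition is complementary_slackness -> comp.

comp


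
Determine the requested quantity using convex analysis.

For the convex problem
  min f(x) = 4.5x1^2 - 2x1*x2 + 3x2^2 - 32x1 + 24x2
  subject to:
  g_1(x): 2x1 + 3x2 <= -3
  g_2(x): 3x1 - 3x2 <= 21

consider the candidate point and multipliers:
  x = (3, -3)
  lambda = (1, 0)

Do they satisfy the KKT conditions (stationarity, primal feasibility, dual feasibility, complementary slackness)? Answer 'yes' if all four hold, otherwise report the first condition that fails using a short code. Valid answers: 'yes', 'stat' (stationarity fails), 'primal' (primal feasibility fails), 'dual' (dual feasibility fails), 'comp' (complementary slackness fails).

Gradient of f: grad f(x) = Q x + c = (1, 0)
Constraint values g_i(x) = a_i^T x - b_i:
  g_1((3, -3)) = 0
  g_2((3, -3)) = -3
Stationarity residual: grad f(x) + sum_i lambda_i a_i = (3, 3)
  -> stationarity FAILS
Primal feasibility (all g_i <= 0): OK
Dual feasibility (all lambda_i >= 0): OK
Complementary slackness (lambda_i * g_i(x) = 0 for all i): OK

Verdict: the first failing condition is stationarity -> stat.

stat


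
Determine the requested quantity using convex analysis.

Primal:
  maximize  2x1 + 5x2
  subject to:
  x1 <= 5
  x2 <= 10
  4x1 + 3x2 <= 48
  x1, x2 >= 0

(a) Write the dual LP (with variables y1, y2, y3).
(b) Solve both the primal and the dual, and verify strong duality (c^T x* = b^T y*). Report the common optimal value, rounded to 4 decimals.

The standard primal-dual pair for 'max c^T x s.t. A x <= b, x >= 0' is:
  Dual:  min b^T y  s.t.  A^T y >= c,  y >= 0.

So the dual LP is:
  minimize  5y1 + 10y2 + 48y3
  subject to:
    y1 + 4y3 >= 2
    y2 + 3y3 >= 5
    y1, y2, y3 >= 0

Solving the primal: x* = (4.5, 10).
  primal value c^T x* = 59.
Solving the dual: y* = (0, 3.5, 0.5).
  dual value b^T y* = 59.
Strong duality: c^T x* = b^T y*. Confirmed.

59


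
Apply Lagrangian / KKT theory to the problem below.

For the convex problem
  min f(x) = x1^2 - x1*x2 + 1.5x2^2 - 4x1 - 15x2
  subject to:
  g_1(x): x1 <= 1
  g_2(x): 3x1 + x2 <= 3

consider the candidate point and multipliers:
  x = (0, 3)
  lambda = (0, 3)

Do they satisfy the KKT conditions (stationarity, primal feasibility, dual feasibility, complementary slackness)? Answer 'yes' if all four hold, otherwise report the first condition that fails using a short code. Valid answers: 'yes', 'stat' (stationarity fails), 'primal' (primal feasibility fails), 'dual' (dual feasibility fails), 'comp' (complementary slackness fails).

Gradient of f: grad f(x) = Q x + c = (-7, -6)
Constraint values g_i(x) = a_i^T x - b_i:
  g_1((0, 3)) = -1
  g_2((0, 3)) = 0
Stationarity residual: grad f(x) + sum_i lambda_i a_i = (2, -3)
  -> stationarity FAILS
Primal feasibility (all g_i <= 0): OK
Dual feasibility (all lambda_i >= 0): OK
Complementary slackness (lambda_i * g_i(x) = 0 for all i): OK

Verdict: the first failing condition is stationarity -> stat.

stat


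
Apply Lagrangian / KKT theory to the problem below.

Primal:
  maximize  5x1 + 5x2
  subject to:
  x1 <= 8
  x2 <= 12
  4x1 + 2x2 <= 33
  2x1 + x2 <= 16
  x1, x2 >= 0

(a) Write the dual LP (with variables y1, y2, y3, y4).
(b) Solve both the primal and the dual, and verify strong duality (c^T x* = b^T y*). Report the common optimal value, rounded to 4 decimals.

The standard primal-dual pair for 'max c^T x s.t. A x <= b, x >= 0' is:
  Dual:  min b^T y  s.t.  A^T y >= c,  y >= 0.

So the dual LP is:
  minimize  8y1 + 12y2 + 33y3 + 16y4
  subject to:
    y1 + 4y3 + 2y4 >= 5
    y2 + 2y3 + y4 >= 5
    y1, y2, y3, y4 >= 0

Solving the primal: x* = (2, 12).
  primal value c^T x* = 70.
Solving the dual: y* = (0, 2.5, 0, 2.5).
  dual value b^T y* = 70.
Strong duality: c^T x* = b^T y*. Confirmed.

70


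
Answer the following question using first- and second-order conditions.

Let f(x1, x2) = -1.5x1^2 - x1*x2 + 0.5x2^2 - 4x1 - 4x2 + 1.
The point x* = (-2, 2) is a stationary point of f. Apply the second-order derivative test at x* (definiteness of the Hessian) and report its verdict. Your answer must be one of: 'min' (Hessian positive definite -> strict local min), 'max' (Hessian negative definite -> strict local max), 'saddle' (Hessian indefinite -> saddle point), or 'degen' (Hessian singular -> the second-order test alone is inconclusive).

Compute the Hessian H = grad^2 f:
  H = [[-3, -1], [-1, 1]]
Verify stationarity: grad f(x*) = H x* + g = (0, 0).
Eigenvalues of H: -3.2361, 1.2361.
Eigenvalues have mixed signs, so H is indefinite -> x* is a saddle point.

saddle


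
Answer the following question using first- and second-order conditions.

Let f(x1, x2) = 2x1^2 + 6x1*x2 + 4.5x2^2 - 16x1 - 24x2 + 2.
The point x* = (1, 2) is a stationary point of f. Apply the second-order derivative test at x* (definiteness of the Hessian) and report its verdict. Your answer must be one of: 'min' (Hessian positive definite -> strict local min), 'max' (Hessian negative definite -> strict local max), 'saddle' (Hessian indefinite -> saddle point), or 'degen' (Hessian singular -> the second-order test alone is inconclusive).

Compute the Hessian H = grad^2 f:
  H = [[4, 6], [6, 9]]
Verify stationarity: grad f(x*) = H x* + g = (0, 0).
Eigenvalues of H: 0, 13.
H has a zero eigenvalue (singular; positive semidefinite but not definite), so H is neither positive definite, negative definite, nor indefinite. The second-order test alone is inconclusive -> degen.
(Indeed, f is constant along the null direction of H through x*, so x* is not a strict local extremum.)

degen


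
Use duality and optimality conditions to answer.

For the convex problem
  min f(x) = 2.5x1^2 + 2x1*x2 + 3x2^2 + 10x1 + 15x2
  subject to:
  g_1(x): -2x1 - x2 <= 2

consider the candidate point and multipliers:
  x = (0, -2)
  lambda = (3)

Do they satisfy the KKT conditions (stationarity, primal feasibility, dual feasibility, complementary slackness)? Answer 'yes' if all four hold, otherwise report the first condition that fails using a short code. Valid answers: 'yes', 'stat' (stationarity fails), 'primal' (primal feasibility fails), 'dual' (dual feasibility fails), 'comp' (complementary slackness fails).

Gradient of f: grad f(x) = Q x + c = (6, 3)
Constraint values g_i(x) = a_i^T x - b_i:
  g_1((0, -2)) = 0
Stationarity residual: grad f(x) + sum_i lambda_i a_i = (0, 0)
  -> stationarity OK
Primal feasibility (all g_i <= 0): OK
Dual feasibility (all lambda_i >= 0): OK
Complementary slackness (lambda_i * g_i(x) = 0 for all i): OK

Verdict: yes, KKT holds.

yes


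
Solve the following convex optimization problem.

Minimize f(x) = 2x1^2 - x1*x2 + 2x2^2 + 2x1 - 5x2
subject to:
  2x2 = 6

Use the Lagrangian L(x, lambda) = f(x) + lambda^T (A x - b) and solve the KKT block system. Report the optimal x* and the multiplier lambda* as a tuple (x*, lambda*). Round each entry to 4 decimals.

Form the Lagrangian:
  L(x, lambda) = (1/2) x^T Q x + c^T x + lambda^T (A x - b)
Stationarity (grad_x L = 0): Q x + c + A^T lambda = 0.
Primal feasibility: A x = b.

This gives the KKT block system:
  [ Q   A^T ] [ x     ]   [-c ]
  [ A    0  ] [ lambda ] = [ b ]

Solving the linear system:
  x*      = (0.25, 3)
  lambda* = (-3.375)
  f(x*)   = 2.875

x* = (0.25, 3), lambda* = (-3.375)


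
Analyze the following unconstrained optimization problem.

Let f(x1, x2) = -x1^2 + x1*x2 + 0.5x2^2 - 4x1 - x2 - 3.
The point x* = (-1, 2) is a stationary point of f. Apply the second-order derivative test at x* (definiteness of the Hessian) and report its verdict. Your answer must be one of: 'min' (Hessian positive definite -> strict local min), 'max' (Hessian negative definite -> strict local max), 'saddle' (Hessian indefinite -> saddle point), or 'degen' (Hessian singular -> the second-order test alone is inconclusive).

Compute the Hessian H = grad^2 f:
  H = [[-2, 1], [1, 1]]
Verify stationarity: grad f(x*) = H x* + g = (0, 0).
Eigenvalues of H: -2.3028, 1.3028.
Eigenvalues have mixed signs, so H is indefinite -> x* is a saddle point.

saddle


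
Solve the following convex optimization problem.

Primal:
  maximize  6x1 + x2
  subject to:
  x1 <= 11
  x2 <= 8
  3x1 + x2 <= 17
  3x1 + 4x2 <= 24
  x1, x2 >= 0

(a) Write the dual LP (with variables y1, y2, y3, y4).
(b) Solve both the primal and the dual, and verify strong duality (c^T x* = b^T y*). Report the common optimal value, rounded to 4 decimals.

The standard primal-dual pair for 'max c^T x s.t. A x <= b, x >= 0' is:
  Dual:  min b^T y  s.t.  A^T y >= c,  y >= 0.

So the dual LP is:
  minimize  11y1 + 8y2 + 17y3 + 24y4
  subject to:
    y1 + 3y3 + 3y4 >= 6
    y2 + y3 + 4y4 >= 1
    y1, y2, y3, y4 >= 0

Solving the primal: x* = (5.6667, 0).
  primal value c^T x* = 34.
Solving the dual: y* = (0, 0, 2, 0).
  dual value b^T y* = 34.
Strong duality: c^T x* = b^T y*. Confirmed.

34


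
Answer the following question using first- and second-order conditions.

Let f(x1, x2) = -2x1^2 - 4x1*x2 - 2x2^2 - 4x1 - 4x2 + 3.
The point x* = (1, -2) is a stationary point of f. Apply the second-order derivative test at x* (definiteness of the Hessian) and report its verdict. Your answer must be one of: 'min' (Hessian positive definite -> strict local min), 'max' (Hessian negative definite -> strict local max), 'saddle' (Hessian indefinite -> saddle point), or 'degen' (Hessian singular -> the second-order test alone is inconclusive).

Compute the Hessian H = grad^2 f:
  H = [[-4, -4], [-4, -4]]
Verify stationarity: grad f(x*) = H x* + g = (0, 0).
Eigenvalues of H: -8, 0.
H has a zero eigenvalue (singular; negative semidefinite but not definite), so H is neither positive definite, negative definite, nor indefinite. The second-order test alone is inconclusive -> degen.
(Indeed, f is constant along the null direction of H through x*, so x* is not a strict local extremum.)

degen


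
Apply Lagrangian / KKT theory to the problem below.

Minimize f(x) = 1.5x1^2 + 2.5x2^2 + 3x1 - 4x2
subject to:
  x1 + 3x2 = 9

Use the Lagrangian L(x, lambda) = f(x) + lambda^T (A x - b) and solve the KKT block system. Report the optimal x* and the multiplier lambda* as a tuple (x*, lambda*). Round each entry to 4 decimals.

Form the Lagrangian:
  L(x, lambda) = (1/2) x^T Q x + c^T x + lambda^T (A x - b)
Stationarity (grad_x L = 0): Q x + c + A^T lambda = 0.
Primal feasibility: A x = b.

This gives the KKT block system:
  [ Q   A^T ] [ x     ]   [-c ]
  [ A    0  ] [ lambda ] = [ b ]

Solving the linear system:
  x*      = (0.1875, 2.9375)
  lambda* = (-3.5625)
  f(x*)   = 10.4375

x* = (0.1875, 2.9375), lambda* = (-3.5625)


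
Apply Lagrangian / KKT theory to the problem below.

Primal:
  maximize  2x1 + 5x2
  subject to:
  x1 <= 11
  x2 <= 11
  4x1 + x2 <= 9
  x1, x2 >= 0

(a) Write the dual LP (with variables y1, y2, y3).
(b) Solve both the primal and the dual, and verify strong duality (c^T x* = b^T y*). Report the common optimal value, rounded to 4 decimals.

The standard primal-dual pair for 'max c^T x s.t. A x <= b, x >= 0' is:
  Dual:  min b^T y  s.t.  A^T y >= c,  y >= 0.

So the dual LP is:
  minimize  11y1 + 11y2 + 9y3
  subject to:
    y1 + 4y3 >= 2
    y2 + y3 >= 5
    y1, y2, y3 >= 0

Solving the primal: x* = (0, 9).
  primal value c^T x* = 45.
Solving the dual: y* = (0, 0, 5).
  dual value b^T y* = 45.
Strong duality: c^T x* = b^T y*. Confirmed.

45


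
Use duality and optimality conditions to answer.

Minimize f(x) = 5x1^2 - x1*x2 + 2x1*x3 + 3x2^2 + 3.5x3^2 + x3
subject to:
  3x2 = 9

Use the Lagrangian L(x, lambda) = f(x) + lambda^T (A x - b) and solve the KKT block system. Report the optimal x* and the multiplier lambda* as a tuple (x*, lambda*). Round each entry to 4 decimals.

Form the Lagrangian:
  L(x, lambda) = (1/2) x^T Q x + c^T x + lambda^T (A x - b)
Stationarity (grad_x L = 0): Q x + c + A^T lambda = 0.
Primal feasibility: A x = b.

This gives the KKT block system:
  [ Q   A^T ] [ x     ]   [-c ]
  [ A    0  ] [ lambda ] = [ b ]

Solving the linear system:
  x*      = (0.3485, 3, -0.2424)
  lambda* = (-5.8838)
  f(x*)   = 26.3561

x* = (0.3485, 3, -0.2424), lambda* = (-5.8838)


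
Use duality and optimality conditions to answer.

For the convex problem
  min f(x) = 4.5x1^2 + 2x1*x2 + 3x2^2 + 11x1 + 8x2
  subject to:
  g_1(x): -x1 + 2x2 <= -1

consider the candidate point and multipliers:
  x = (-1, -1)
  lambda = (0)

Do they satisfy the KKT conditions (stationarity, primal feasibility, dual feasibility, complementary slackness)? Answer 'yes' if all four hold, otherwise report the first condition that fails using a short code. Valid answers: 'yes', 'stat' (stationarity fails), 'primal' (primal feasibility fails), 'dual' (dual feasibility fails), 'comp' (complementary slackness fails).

Gradient of f: grad f(x) = Q x + c = (0, 0)
Constraint values g_i(x) = a_i^T x - b_i:
  g_1((-1, -1)) = 0
Stationarity residual: grad f(x) + sum_i lambda_i a_i = (0, 0)
  -> stationarity OK
Primal feasibility (all g_i <= 0): OK
Dual feasibility (all lambda_i >= 0): OK
Complementary slackness (lambda_i * g_i(x) = 0 for all i): OK

Verdict: yes, KKT holds.

yes


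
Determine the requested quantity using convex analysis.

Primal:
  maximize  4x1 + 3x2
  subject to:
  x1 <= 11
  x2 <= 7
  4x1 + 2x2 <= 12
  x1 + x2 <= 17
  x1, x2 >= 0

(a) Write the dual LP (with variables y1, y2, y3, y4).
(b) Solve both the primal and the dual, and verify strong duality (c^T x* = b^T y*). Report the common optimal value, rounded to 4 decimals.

The standard primal-dual pair for 'max c^T x s.t. A x <= b, x >= 0' is:
  Dual:  min b^T y  s.t.  A^T y >= c,  y >= 0.

So the dual LP is:
  minimize  11y1 + 7y2 + 12y3 + 17y4
  subject to:
    y1 + 4y3 + y4 >= 4
    y2 + 2y3 + y4 >= 3
    y1, y2, y3, y4 >= 0

Solving the primal: x* = (0, 6).
  primal value c^T x* = 18.
Solving the dual: y* = (0, 0, 1.5, 0).
  dual value b^T y* = 18.
Strong duality: c^T x* = b^T y*. Confirmed.

18


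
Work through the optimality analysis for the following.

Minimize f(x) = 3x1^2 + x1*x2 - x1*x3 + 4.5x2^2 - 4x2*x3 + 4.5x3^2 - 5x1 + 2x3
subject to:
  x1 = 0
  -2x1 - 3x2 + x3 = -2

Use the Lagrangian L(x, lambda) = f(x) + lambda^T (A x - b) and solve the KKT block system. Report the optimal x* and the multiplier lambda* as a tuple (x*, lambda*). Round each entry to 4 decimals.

Form the Lagrangian:
  L(x, lambda) = (1/2) x^T Q x + c^T x + lambda^T (A x - b)
Stationarity (grad_x L = 0): Q x + c + A^T lambda = 0.
Primal feasibility: A x = b.

This gives the KKT block system:
  [ Q   A^T ] [ x     ]   [-c ]
  [ A    0  ] [ lambda ] = [ b ]

Solving the linear system:
  x*      = (0, 0.6061, -0.1818)
  lambda* = (8.3333, 2.0606)
  f(x*)   = 1.8788

x* = (0, 0.6061, -0.1818), lambda* = (8.3333, 2.0606)


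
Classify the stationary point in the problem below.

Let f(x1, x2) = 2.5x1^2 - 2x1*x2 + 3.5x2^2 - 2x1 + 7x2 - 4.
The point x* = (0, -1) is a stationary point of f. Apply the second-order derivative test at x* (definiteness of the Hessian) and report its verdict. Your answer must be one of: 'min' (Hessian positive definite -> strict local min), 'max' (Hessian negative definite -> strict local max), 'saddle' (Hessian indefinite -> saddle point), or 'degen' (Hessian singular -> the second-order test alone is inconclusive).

Compute the Hessian H = grad^2 f:
  H = [[5, -2], [-2, 7]]
Verify stationarity: grad f(x*) = H x* + g = (0, 0).
Eigenvalues of H: 3.7639, 8.2361.
Both eigenvalues > 0, so H is positive definite -> x* is a strict local min.

min


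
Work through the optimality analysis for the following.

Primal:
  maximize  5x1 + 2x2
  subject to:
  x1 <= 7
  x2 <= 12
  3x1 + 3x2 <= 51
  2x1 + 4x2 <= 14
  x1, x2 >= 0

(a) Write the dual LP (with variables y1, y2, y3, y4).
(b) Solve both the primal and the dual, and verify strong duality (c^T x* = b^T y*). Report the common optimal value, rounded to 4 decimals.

The standard primal-dual pair for 'max c^T x s.t. A x <= b, x >= 0' is:
  Dual:  min b^T y  s.t.  A^T y >= c,  y >= 0.

So the dual LP is:
  minimize  7y1 + 12y2 + 51y3 + 14y4
  subject to:
    y1 + 3y3 + 2y4 >= 5
    y2 + 3y3 + 4y4 >= 2
    y1, y2, y3, y4 >= 0

Solving the primal: x* = (7, 0).
  primal value c^T x* = 35.
Solving the dual: y* = (4, 0, 0, 0.5).
  dual value b^T y* = 35.
Strong duality: c^T x* = b^T y*. Confirmed.

35


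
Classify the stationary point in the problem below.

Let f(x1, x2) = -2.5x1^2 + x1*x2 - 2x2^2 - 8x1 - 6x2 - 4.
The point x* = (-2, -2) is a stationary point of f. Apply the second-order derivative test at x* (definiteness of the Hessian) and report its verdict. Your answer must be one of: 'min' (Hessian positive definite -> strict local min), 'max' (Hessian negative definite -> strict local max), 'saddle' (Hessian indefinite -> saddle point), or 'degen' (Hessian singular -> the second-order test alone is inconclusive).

Compute the Hessian H = grad^2 f:
  H = [[-5, 1], [1, -4]]
Verify stationarity: grad f(x*) = H x* + g = (0, 0).
Eigenvalues of H: -5.618, -3.382.
Both eigenvalues < 0, so H is negative definite -> x* is a strict local max.

max


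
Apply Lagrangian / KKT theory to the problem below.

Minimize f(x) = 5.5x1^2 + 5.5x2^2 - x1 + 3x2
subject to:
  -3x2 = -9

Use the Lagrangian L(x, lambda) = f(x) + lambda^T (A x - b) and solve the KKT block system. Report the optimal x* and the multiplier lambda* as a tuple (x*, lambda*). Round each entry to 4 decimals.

Form the Lagrangian:
  L(x, lambda) = (1/2) x^T Q x + c^T x + lambda^T (A x - b)
Stationarity (grad_x L = 0): Q x + c + A^T lambda = 0.
Primal feasibility: A x = b.

This gives the KKT block system:
  [ Q   A^T ] [ x     ]   [-c ]
  [ A    0  ] [ lambda ] = [ b ]

Solving the linear system:
  x*      = (0.0909, 3)
  lambda* = (12)
  f(x*)   = 58.4545

x* = (0.0909, 3), lambda* = (12)


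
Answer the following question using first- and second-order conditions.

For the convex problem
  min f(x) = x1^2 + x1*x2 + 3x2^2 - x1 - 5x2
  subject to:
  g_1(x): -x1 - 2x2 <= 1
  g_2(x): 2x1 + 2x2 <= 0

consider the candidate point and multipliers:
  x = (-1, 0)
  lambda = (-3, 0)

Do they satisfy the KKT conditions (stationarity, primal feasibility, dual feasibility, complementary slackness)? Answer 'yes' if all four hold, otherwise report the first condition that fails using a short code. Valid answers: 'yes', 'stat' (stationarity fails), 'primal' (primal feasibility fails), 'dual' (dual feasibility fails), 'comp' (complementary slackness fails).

Gradient of f: grad f(x) = Q x + c = (-3, -6)
Constraint values g_i(x) = a_i^T x - b_i:
  g_1((-1, 0)) = 0
  g_2((-1, 0)) = -2
Stationarity residual: grad f(x) + sum_i lambda_i a_i = (0, 0)
  -> stationarity OK
Primal feasibility (all g_i <= 0): OK
Dual feasibility (all lambda_i >= 0): FAILS
Complementary slackness (lambda_i * g_i(x) = 0 for all i): OK

Verdict: the first failing condition is dual_feasibility -> dual.

dual


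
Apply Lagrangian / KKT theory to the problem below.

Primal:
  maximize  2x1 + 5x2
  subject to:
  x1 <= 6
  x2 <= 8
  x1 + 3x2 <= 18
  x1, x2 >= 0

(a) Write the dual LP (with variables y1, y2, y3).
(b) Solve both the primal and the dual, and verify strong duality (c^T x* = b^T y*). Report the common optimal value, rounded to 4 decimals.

The standard primal-dual pair for 'max c^T x s.t. A x <= b, x >= 0' is:
  Dual:  min b^T y  s.t.  A^T y >= c,  y >= 0.

So the dual LP is:
  minimize  6y1 + 8y2 + 18y3
  subject to:
    y1 + y3 >= 2
    y2 + 3y3 >= 5
    y1, y2, y3 >= 0

Solving the primal: x* = (6, 4).
  primal value c^T x* = 32.
Solving the dual: y* = (0.3333, 0, 1.6667).
  dual value b^T y* = 32.
Strong duality: c^T x* = b^T y*. Confirmed.

32


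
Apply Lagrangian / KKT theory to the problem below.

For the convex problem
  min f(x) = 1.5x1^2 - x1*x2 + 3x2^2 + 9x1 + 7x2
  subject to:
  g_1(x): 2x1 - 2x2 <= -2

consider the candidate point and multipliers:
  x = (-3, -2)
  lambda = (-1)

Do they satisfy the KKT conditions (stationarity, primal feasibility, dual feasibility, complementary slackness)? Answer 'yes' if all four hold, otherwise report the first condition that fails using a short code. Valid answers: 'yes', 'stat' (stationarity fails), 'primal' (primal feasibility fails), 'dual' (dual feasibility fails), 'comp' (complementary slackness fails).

Gradient of f: grad f(x) = Q x + c = (2, -2)
Constraint values g_i(x) = a_i^T x - b_i:
  g_1((-3, -2)) = 0
Stationarity residual: grad f(x) + sum_i lambda_i a_i = (0, 0)
  -> stationarity OK
Primal feasibility (all g_i <= 0): OK
Dual feasibility (all lambda_i >= 0): FAILS
Complementary slackness (lambda_i * g_i(x) = 0 for all i): OK

Verdict: the first failing condition is dual_feasibility -> dual.

dual


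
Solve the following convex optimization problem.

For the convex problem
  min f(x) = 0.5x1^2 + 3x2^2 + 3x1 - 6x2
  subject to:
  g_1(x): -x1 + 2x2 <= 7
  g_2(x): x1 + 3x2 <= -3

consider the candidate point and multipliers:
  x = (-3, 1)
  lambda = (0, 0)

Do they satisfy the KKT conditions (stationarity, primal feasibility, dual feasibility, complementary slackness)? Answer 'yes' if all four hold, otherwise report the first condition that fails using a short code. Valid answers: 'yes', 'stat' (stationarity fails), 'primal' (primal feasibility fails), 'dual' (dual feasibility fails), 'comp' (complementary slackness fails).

Gradient of f: grad f(x) = Q x + c = (0, 0)
Constraint values g_i(x) = a_i^T x - b_i:
  g_1((-3, 1)) = -2
  g_2((-3, 1)) = 3
Stationarity residual: grad f(x) + sum_i lambda_i a_i = (0, 0)
  -> stationarity OK
Primal feasibility (all g_i <= 0): FAILS
Dual feasibility (all lambda_i >= 0): OK
Complementary slackness (lambda_i * g_i(x) = 0 for all i): OK

Verdict: the first failing condition is primal_feasibility -> primal.

primal


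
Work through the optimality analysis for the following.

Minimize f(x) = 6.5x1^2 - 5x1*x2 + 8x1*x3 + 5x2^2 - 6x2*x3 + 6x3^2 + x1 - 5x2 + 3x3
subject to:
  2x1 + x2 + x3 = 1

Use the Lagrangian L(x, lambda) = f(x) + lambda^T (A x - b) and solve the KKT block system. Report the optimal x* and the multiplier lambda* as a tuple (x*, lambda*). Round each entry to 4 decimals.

Form the Lagrangian:
  L(x, lambda) = (1/2) x^T Q x + c^T x + lambda^T (A x - b)
Stationarity (grad_x L = 0): Q x + c + A^T lambda = 0.
Primal feasibility: A x = b.

This gives the KKT block system:
  [ Q   A^T ] [ x     ]   [-c ]
  [ A    0  ] [ lambda ] = [ b ]

Solving the linear system:
  x*      = (0.2538, 0.593, -0.1007)
  lambda* = (-0.2648)
  f(x*)   = -1.3742

x* = (0.2538, 0.593, -0.1007), lambda* = (-0.2648)


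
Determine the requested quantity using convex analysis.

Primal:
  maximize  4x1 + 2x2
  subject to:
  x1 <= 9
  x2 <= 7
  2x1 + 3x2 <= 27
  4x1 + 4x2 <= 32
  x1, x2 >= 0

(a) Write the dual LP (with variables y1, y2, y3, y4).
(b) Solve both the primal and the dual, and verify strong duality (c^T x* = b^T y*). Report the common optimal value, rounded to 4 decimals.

The standard primal-dual pair for 'max c^T x s.t. A x <= b, x >= 0' is:
  Dual:  min b^T y  s.t.  A^T y >= c,  y >= 0.

So the dual LP is:
  minimize  9y1 + 7y2 + 27y3 + 32y4
  subject to:
    y1 + 2y3 + 4y4 >= 4
    y2 + 3y3 + 4y4 >= 2
    y1, y2, y3, y4 >= 0

Solving the primal: x* = (8, 0).
  primal value c^T x* = 32.
Solving the dual: y* = (0, 0, 0, 1).
  dual value b^T y* = 32.
Strong duality: c^T x* = b^T y*. Confirmed.

32


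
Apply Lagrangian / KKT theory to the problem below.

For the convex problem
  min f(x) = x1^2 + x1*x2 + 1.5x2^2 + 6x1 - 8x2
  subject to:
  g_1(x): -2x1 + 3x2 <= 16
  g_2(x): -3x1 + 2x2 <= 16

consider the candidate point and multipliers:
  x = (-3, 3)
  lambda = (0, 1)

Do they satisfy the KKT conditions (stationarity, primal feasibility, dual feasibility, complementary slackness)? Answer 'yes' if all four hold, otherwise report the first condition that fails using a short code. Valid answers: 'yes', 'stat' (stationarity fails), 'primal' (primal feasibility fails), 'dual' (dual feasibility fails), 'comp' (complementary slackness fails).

Gradient of f: grad f(x) = Q x + c = (3, -2)
Constraint values g_i(x) = a_i^T x - b_i:
  g_1((-3, 3)) = -1
  g_2((-3, 3)) = -1
Stationarity residual: grad f(x) + sum_i lambda_i a_i = (0, 0)
  -> stationarity OK
Primal feasibility (all g_i <= 0): OK
Dual feasibility (all lambda_i >= 0): OK
Complementary slackness (lambda_i * g_i(x) = 0 for all i): FAILS

Verdict: the first failing condition is complementary_slackness -> comp.

comp


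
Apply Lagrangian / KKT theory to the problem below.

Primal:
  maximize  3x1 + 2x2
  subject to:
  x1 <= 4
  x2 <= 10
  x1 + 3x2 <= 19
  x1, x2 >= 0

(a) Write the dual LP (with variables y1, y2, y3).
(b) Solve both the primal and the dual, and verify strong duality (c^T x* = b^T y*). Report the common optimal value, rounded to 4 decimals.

The standard primal-dual pair for 'max c^T x s.t. A x <= b, x >= 0' is:
  Dual:  min b^T y  s.t.  A^T y >= c,  y >= 0.

So the dual LP is:
  minimize  4y1 + 10y2 + 19y3
  subject to:
    y1 + y3 >= 3
    y2 + 3y3 >= 2
    y1, y2, y3 >= 0

Solving the primal: x* = (4, 5).
  primal value c^T x* = 22.
Solving the dual: y* = (2.3333, 0, 0.6667).
  dual value b^T y* = 22.
Strong duality: c^T x* = b^T y*. Confirmed.

22


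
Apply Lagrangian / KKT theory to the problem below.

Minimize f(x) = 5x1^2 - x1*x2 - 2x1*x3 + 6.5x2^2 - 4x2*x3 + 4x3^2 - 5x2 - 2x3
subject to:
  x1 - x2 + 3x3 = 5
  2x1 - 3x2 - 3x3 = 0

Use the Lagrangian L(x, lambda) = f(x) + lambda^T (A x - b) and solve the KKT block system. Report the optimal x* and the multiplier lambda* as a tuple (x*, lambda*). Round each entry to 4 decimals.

Form the Lagrangian:
  L(x, lambda) = (1/2) x^T Q x + c^T x + lambda^T (A x - b)
Stationarity (grad_x L = 0): Q x + c + A^T lambda = 0.
Primal feasibility: A x = b.

This gives the KKT block system:
  [ Q   A^T ] [ x     ]   [-c ]
  [ A    0  ] [ lambda ] = [ b ]

Solving the linear system:
  x*      = (1.3185, -0.2611, 1.1401)
  lambda* = (-4.9505, -3.1077)
  f(x*)   = 11.889

x* = (1.3185, -0.2611, 1.1401), lambda* = (-4.9505, -3.1077)


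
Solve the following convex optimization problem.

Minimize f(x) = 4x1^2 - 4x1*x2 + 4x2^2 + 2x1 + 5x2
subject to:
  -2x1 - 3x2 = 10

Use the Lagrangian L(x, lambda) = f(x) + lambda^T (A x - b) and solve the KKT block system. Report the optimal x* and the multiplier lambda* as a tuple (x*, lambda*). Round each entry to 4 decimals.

Form the Lagrangian:
  L(x, lambda) = (1/2) x^T Q x + c^T x + lambda^T (A x - b)
Stationarity (grad_x L = 0): Q x + c + A^T lambda = 0.
Primal feasibility: A x = b.

This gives the KKT block system:
  [ Q   A^T ] [ x     ]   [-c ]
  [ A    0  ] [ lambda ] = [ b ]

Solving the linear system:
  x*      = (-1.7632, -2.1579)
  lambda* = (-1.7368)
  f(x*)   = 1.5263

x* = (-1.7632, -2.1579), lambda* = (-1.7368)


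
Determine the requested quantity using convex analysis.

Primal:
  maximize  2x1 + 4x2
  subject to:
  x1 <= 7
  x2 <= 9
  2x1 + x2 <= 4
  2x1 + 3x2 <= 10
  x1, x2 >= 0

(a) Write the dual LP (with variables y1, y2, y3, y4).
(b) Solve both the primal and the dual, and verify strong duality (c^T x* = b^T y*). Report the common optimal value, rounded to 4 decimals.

The standard primal-dual pair for 'max c^T x s.t. A x <= b, x >= 0' is:
  Dual:  min b^T y  s.t.  A^T y >= c,  y >= 0.

So the dual LP is:
  minimize  7y1 + 9y2 + 4y3 + 10y4
  subject to:
    y1 + 2y3 + 2y4 >= 2
    y2 + y3 + 3y4 >= 4
    y1, y2, y3, y4 >= 0

Solving the primal: x* = (0, 3.3333).
  primal value c^T x* = 13.3333.
Solving the dual: y* = (0, 0, 0, 1.3333).
  dual value b^T y* = 13.3333.
Strong duality: c^T x* = b^T y*. Confirmed.

13.3333


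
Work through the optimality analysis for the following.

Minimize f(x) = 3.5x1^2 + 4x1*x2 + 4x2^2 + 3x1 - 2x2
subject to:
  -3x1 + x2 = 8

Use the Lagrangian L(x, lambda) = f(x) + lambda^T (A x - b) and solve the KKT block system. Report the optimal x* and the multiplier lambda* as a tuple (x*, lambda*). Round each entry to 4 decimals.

Form the Lagrangian:
  L(x, lambda) = (1/2) x^T Q x + c^T x + lambda^T (A x - b)
Stationarity (grad_x L = 0): Q x + c + A^T lambda = 0.
Primal feasibility: A x = b.

This gives the KKT block system:
  [ Q   A^T ] [ x     ]   [-c ]
  [ A    0  ] [ lambda ] = [ b ]

Solving the linear system:
  x*      = (-2.1456, 1.5631)
  lambda* = (-1.9223)
  f(x*)   = 2.9078

x* = (-2.1456, 1.5631), lambda* = (-1.9223)


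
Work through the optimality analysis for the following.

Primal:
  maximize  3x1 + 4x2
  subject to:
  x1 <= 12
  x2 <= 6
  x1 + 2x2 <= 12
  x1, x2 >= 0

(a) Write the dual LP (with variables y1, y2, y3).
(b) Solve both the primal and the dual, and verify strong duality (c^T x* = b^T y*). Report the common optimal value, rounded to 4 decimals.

The standard primal-dual pair for 'max c^T x s.t. A x <= b, x >= 0' is:
  Dual:  min b^T y  s.t.  A^T y >= c,  y >= 0.

So the dual LP is:
  minimize  12y1 + 6y2 + 12y3
  subject to:
    y1 + y3 >= 3
    y2 + 2y3 >= 4
    y1, y2, y3 >= 0

Solving the primal: x* = (12, 0).
  primal value c^T x* = 36.
Solving the dual: y* = (1, 0, 2).
  dual value b^T y* = 36.
Strong duality: c^T x* = b^T y*. Confirmed.

36


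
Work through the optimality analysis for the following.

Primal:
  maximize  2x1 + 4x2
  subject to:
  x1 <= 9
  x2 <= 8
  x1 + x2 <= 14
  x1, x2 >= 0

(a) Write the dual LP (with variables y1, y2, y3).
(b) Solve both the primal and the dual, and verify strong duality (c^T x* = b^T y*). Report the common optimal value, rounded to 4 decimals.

The standard primal-dual pair for 'max c^T x s.t. A x <= b, x >= 0' is:
  Dual:  min b^T y  s.t.  A^T y >= c,  y >= 0.

So the dual LP is:
  minimize  9y1 + 8y2 + 14y3
  subject to:
    y1 + y3 >= 2
    y2 + y3 >= 4
    y1, y2, y3 >= 0

Solving the primal: x* = (6, 8).
  primal value c^T x* = 44.
Solving the dual: y* = (0, 2, 2).
  dual value b^T y* = 44.
Strong duality: c^T x* = b^T y*. Confirmed.

44


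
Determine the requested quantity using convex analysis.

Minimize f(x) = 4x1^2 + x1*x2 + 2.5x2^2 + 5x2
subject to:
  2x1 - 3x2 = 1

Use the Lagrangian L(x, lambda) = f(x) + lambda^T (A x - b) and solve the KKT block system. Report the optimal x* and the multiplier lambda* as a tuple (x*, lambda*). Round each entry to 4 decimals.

Form the Lagrangian:
  L(x, lambda) = (1/2) x^T Q x + c^T x + lambda^T (A x - b)
Stationarity (grad_x L = 0): Q x + c + A^T lambda = 0.
Primal feasibility: A x = b.

This gives the KKT block system:
  [ Q   A^T ] [ x     ]   [-c ]
  [ A    0  ] [ lambda ] = [ b ]

Solving the linear system:
  x*      = (-0.1635, -0.4423)
  lambda* = (0.875)
  f(x*)   = -1.5433

x* = (-0.1635, -0.4423), lambda* = (0.875)


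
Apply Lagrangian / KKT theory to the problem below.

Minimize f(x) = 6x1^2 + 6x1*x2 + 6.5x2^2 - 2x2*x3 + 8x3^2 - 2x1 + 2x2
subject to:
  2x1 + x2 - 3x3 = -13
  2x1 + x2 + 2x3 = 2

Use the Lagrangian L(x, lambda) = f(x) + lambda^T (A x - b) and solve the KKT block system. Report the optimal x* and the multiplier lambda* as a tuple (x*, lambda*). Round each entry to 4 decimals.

Form the Lagrangian:
  L(x, lambda) = (1/2) x^T Q x + c^T x + lambda^T (A x - b)
Stationarity (grad_x L = 0): Q x + c + A^T lambda = 0.
Primal feasibility: A x = b.

This gives the KKT block system:
  [ Q   A^T ] [ x     ]   [-c ]
  [ A    0  ] [ lambda ] = [ b ]

Solving the linear system:
  x*      = (-2.15, 0.3, 3)
  lambda* = (14.68, -1.68)
  f(x*)   = 99.55

x* = (-2.15, 0.3, 3), lambda* = (14.68, -1.68)


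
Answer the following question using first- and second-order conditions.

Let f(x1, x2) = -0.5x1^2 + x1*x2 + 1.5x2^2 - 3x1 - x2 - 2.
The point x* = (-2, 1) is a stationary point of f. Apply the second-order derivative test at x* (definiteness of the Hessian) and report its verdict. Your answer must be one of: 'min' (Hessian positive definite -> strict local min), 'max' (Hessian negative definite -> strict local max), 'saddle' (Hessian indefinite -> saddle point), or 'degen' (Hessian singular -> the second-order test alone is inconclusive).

Compute the Hessian H = grad^2 f:
  H = [[-1, 1], [1, 3]]
Verify stationarity: grad f(x*) = H x* + g = (0, 0).
Eigenvalues of H: -1.2361, 3.2361.
Eigenvalues have mixed signs, so H is indefinite -> x* is a saddle point.

saddle
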